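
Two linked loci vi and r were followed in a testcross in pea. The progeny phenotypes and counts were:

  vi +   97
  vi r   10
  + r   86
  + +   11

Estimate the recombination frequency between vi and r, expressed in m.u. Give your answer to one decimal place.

10.3 m.u.

The two most frequent classes, + r (86) and vi + (97), are the parental types, so the F1 was + r / vi +.
The recombinant classes are + + and vi r: 11 + 10 = 21.
Recombination frequency = 21/204 = 0.1029 ≈ 10.3%, i.e. 10.3 m.u.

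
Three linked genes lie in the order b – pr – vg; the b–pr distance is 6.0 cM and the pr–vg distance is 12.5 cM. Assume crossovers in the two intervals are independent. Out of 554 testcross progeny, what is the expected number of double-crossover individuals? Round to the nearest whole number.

4

Map distances give recombination frequencies of 0.060 and 0.125 for the two intervals.
With no interference, expected double-crossover frequency = 0.060 × 0.125 = 0.00750.
Expected number = 0.00750 × 554 = 4.16 ≈ 4.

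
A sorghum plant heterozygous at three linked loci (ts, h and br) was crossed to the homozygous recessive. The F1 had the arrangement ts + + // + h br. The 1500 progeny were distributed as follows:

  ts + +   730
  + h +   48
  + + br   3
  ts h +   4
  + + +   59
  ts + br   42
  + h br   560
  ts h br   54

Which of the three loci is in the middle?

The two rarest classes, ts h + and + + br, are the double crossovers. Comparing them with the parentals, only the h allele has switched, so h is the middle locus and the order is br – h – ts.

h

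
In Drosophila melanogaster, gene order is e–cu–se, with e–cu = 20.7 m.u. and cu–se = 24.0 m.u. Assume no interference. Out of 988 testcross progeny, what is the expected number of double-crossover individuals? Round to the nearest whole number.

Map distances give recombination frequencies of 0.207 and 0.240 for the two intervals.
With no interference, expected double-crossover frequency = 0.207 × 0.240 = 0.04968.
Expected number = 0.04968 × 988 = 49.08 ≈ 49.

49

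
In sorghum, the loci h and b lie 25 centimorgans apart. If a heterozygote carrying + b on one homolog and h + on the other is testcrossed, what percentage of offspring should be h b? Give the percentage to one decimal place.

12.5%

A map distance of 25 centimorgans corresponds to a recombination frequency of 0.250.
The F1 is + b / h +, so h b is a recombinant gamete class with expected frequency r/2 = 0.250/2 = 0.1250.
That is 0.1250 = 12.5% of the progeny.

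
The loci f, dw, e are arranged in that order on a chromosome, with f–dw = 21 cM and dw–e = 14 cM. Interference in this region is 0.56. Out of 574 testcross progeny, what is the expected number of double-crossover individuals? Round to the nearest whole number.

7

Map distances give recombination frequencies of 0.210 and 0.140 for the two intervals.
With interference 0.56 (so coincidence = 0.44), expected double-crossover frequency = 0.210 × 0.140 × 0.44 = 0.01294.
Expected number = 0.01294 × 574 = 7.43 ≈ 7.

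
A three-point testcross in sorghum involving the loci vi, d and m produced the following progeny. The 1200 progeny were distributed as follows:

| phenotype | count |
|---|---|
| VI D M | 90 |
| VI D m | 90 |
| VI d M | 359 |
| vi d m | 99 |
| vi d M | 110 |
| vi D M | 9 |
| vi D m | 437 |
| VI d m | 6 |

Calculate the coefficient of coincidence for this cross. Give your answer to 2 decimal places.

0.41

The two most frequent reciprocal classes, vi D m and VI d M, are the parental types, so the F1 was vi D m / VI d M.
The two rarest classes, vi D M and VI d m, are the double crossovers. Comparing them with the parentals, only the m allele has switched, so m is the middle locus and the order is d – m – vi.
d–m: (189 + 15)/1200 = 0.1700; m–vi: (200 + 15)/1200 = 0.1792.
Expected DCO frequency = 0.1700 × 0.1792 ≈ 0.03046; observed = 15/1200 ≈ 0.01250.
Coefficient of coincidence = 0.01250/0.03046 ≈ 0.41.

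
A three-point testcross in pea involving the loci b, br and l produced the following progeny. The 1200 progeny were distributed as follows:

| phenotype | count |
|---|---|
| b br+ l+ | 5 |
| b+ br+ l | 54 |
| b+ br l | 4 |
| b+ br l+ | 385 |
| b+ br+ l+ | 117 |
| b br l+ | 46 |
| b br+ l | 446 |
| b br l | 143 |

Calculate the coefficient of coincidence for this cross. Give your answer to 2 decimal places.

0.37

The two most frequent reciprocal classes, b+ br l+ and b br+ l, are the parental types, so the F1 was b+ br l+ / b br+ l.
The two rarest classes, b+ br l and b br+ l+, are the double crossovers. Comparing them with the parentals, only the l allele has switched, so l is the middle locus and the order is b – l – br.
b–l: (100 + 9)/1200 = 0.0908; l–br: (260 + 9)/1200 = 0.2242.
Expected DCO frequency = 0.0908 × 0.2242 ≈ 0.02036; observed = 9/1200 ≈ 0.00750.
Coefficient of coincidence = 0.00750/0.02036 ≈ 0.37.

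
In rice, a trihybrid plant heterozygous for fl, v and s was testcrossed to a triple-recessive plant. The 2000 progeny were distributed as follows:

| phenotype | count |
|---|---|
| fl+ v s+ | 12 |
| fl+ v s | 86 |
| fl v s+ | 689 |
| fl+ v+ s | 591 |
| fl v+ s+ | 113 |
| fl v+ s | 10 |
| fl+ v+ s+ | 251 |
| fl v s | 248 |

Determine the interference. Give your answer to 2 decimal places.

0.62

The two most frequent reciprocal classes, fl v s+ and fl+ v+ s, are the parental types, so the F1 was fl v s+ / fl+ v+ s.
The two rarest classes, fl+ v s+ and fl v+ s, are the double crossovers. Comparing them with the parentals, only the fl allele has switched, so fl is the middle locus and the order is s – fl – v.
s–fl: (499 + 22)/2000 = 0.2605; fl–v: (199 + 22)/2000 = 0.1105.
Expected DCO frequency = 0.2605 × 0.1105 ≈ 0.02879; observed = 22/2000 ≈ 0.01100.
Coefficient of coincidence = 0.01100/0.02879 ≈ 0.38; interference = 1 − 0.38 = 0.62.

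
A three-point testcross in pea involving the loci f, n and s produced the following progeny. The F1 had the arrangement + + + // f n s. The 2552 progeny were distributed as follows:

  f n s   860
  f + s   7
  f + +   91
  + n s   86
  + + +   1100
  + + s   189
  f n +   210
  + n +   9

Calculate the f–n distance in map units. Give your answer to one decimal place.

7.6 map units

The two rarest classes, + n + and f + s, are the double crossovers. Comparing them with the parentals, only the n allele has switched, so n is the middle locus and the order is s – n – f.
Crossovers in the n–f interval produce the single-crossover classes f + + and + n s (91 + 86 = 177) plus the double crossovers (16).
RF(n–f) = (177 + 16) / 2552 = 193/2552 = 0.0756 → 7.6 map units.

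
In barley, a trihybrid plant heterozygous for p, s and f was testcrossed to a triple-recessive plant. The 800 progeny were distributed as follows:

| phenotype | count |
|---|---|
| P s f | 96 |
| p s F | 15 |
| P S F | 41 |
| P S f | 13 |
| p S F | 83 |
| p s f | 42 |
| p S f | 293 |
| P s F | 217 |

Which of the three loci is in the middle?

p

The two most frequent reciprocal classes, p S f and P s F, are the parental types, so the F1 was p S f / P s F.
The two rarest classes, P S f and p s F, are the double crossovers. Comparing them with the parentals, only the p allele has switched, so p is the middle locus and the order is f – p – s.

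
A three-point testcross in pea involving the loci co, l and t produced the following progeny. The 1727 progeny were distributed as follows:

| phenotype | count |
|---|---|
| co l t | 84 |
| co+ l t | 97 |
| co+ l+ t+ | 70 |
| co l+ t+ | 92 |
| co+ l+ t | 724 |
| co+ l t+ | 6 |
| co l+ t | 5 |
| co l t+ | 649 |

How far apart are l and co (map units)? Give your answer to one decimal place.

11.6 map units

The two most frequent reciprocal classes, co l t+ and co+ l+ t, are the parental types, so the F1 was co l t+ / co+ l+ t.
The two rarest classes, co+ l t+ and co l+ t, are the double crossovers. Comparing them with the parentals, only the co allele has switched, so co is the middle locus and the order is l – co – t.
Crossovers in the l–co interval produce the single-crossover classes co l+ t+ and co+ l t (92 + 97 = 189) plus the double crossovers (11).
RF(l–co) = (189 + 11) / 1727 = 200/1727 = 0.1158 → 11.6 map units.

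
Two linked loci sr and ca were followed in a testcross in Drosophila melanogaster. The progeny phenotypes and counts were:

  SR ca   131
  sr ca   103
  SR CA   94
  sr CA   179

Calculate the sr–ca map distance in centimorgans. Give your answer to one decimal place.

The two most frequent classes, SR ca (131) and sr CA (179), are the parental types, so the F1 was SR ca / sr CA.
The recombinant classes are SR CA and sr ca: 94 + 103 = 197.
Recombination frequency = 197/507 = 0.3886 ≈ 38.9%, i.e. 38.9 centimorgans.

38.9 centimorgans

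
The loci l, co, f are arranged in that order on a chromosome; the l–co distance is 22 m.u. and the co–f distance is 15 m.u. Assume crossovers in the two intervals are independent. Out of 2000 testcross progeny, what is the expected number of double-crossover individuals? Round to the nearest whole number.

66

Map distances give recombination frequencies of 0.220 and 0.150 for the two intervals.
With no interference, expected double-crossover frequency = 0.220 × 0.150 = 0.03300.
Expected number = 0.03300 × 2000 = 66.00 ≈ 66.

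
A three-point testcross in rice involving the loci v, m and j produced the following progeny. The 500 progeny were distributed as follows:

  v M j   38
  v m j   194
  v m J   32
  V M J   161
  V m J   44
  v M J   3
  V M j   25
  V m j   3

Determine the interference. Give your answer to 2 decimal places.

The two most frequent reciprocal classes, V M J and v m j, are the parental types, so the F1 was V M J / v m j.
The two rarest classes, v M J and V m j, are the double crossovers. Comparing them with the parentals, only the v allele has switched, so v is the middle locus and the order is m – v – j.
m–v: (82 + 6)/500 = 0.1760; v–j: (57 + 6)/500 = 0.1260.
Expected DCO frequency = 0.1760 × 0.1260 ≈ 0.02218; observed = 6/500 ≈ 0.01200.
Coefficient of coincidence = 0.01200/0.02218 ≈ 0.54; interference = 1 − 0.54 = 0.46.

0.46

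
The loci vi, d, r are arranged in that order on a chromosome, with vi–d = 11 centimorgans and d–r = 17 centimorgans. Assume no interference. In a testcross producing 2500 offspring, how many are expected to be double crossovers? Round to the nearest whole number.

Map distances give recombination frequencies of 0.110 and 0.170 for the two intervals.
With no interference, expected double-crossover frequency = 0.110 × 0.170 = 0.01870.
Expected number = 0.01870 × 2500 = 46.75 ≈ 47.

47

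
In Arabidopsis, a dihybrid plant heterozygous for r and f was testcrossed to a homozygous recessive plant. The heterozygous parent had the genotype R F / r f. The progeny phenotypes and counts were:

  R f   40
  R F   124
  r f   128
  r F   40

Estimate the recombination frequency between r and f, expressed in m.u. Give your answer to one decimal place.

The recombinant classes are R f and r F: 40 + 40 = 80.
Recombination frequency = 80/332 = 0.2410 ≈ 24.1%, i.e. 24.1 m.u.

24.1 m.u.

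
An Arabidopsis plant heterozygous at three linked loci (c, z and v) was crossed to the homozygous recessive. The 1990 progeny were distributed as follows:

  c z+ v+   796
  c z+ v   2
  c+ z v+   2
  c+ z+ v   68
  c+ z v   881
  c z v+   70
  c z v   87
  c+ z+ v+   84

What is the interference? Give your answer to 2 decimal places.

The two most frequent reciprocal classes, c z+ v+ and c+ z v, are the parental types, so the F1 was c z+ v+ / c+ z v.
The two rarest classes, c z+ v and c+ z v+, are the double crossovers. Comparing them with the parentals, only the v allele has switched, so v is the middle locus and the order is c – v – z.
c–v: (171 + 4)/1990 = 0.0879; v–z: (138 + 4)/1990 = 0.0714.
Expected DCO frequency = 0.0879 × 0.0714 ≈ 0.00628; observed = 4/1990 ≈ 0.00201.
Coefficient of coincidence = 0.00201/0.00628 ≈ 0.32; interference = 1 − 0.32 = 0.68.

0.68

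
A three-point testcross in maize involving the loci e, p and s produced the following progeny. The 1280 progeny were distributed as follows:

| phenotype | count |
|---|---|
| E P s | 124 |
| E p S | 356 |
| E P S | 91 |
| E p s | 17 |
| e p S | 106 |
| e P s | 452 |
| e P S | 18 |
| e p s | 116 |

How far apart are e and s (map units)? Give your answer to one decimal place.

20.7 map units

The two most frequent reciprocal classes, e P s and E p S, are the parental types, so the F1 was e P s / E p S.
The two rarest classes, e P S and E p s, are the double crossovers. Comparing them with the parentals, only the s allele has switched, so s is the middle locus and the order is p – s – e.
Crossovers in the s–e interval produce the single-crossover classes E P s and e p S (124 + 106 = 230) plus the double crossovers (35).
RF(s–e) = (230 + 35) / 1280 = 265/1280 = 0.2070 → 20.7 map units.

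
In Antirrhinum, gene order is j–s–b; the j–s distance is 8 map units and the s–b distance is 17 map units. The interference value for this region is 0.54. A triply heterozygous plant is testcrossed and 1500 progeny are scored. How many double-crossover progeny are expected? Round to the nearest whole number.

9

Map distances give recombination frequencies of 0.080 and 0.170 for the two intervals.
With interference 0.54 (so coincidence = 0.46), expected double-crossover frequency = 0.080 × 0.170 × 0.46 = 0.00626.
Expected number = 0.00626 × 1500 = 9.38 ≈ 9.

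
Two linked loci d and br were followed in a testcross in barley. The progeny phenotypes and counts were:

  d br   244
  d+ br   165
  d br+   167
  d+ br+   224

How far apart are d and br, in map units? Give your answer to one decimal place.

The two most frequent classes, d+ br+ (224) and d br (244), are the parental types, so the F1 was d+ br+ / d br.
The recombinant classes are d+ br and d br+: 165 + 167 = 332.
Recombination frequency = 332/800 = 0.4150 ≈ 41.5%, i.e. 41.5 map units.

41.5 map units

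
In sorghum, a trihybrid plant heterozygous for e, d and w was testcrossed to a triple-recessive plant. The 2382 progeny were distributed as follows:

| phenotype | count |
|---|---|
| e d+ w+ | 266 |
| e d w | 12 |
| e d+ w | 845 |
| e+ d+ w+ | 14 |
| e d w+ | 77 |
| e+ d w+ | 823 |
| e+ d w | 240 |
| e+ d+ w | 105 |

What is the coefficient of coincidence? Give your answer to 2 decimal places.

The two most frequent reciprocal classes, e+ d w+ and e d+ w, are the parental types, so the F1 was e+ d w+ / e d+ w.
The two rarest classes, e+ d+ w+ and e d w, are the double crossovers. Comparing them with the parentals, only the d allele has switched, so d is the middle locus and the order is e – d – w.
e–d: (182 + 26)/2382 = 0.0873; d–w: (506 + 26)/2382 = 0.2233.
Expected DCO frequency = 0.0873 × 0.2233 ≈ 0.01949; observed = 26/2382 ≈ 0.01092.
Coefficient of coincidence = 0.01092/0.01949 ≈ 0.56.

0.56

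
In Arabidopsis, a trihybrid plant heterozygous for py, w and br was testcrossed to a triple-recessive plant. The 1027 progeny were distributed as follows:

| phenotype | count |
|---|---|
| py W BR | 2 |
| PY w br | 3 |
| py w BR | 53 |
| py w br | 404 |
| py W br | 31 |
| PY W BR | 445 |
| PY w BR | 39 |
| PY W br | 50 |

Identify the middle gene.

The two most frequent reciprocal classes, PY W BR and py w br, are the parental types, so the F1 was PY W BR / py w br.
The two rarest classes, py W BR and PY w br, are the double crossovers. Comparing them with the parentals, only the py allele has switched, so py is the middle locus and the order is w – py – br.

py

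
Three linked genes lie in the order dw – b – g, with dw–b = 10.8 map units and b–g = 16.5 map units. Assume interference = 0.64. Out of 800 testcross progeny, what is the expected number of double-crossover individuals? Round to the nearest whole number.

Map distances give recombination frequencies of 0.108 and 0.165 for the two intervals.
With interference 0.64 (so coincidence = 0.36), expected double-crossover frequency = 0.108 × 0.165 × 0.36 = 0.00642.
Expected number = 0.00642 × 800 = 5.13 ≈ 5.

5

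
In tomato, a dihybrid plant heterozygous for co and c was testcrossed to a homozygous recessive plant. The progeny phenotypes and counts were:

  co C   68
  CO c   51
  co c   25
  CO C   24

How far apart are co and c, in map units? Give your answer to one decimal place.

29.2 map units

The two most frequent classes, CO c (51) and co C (68), are the parental types, so the F1 was CO c / co C.
The recombinant classes are CO C and co c: 24 + 25 = 49.
Recombination frequency = 49/168 = 0.2917 ≈ 29.2%, i.e. 29.2 map units.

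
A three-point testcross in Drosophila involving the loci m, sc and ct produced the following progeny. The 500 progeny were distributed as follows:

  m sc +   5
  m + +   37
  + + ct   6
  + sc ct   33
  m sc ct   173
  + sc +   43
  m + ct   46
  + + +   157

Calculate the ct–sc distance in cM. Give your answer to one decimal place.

20.0 cM

The two most frequent reciprocal classes, m sc ct and + + +, are the parental types, so the F1 was m sc ct / + + +.
The two rarest classes, m sc + and + + ct, are the double crossovers. Comparing them with the parentals, only the ct allele has switched, so ct is the middle locus and the order is m – ct – sc.
Crossovers in the ct–sc interval produce the single-crossover classes m + ct and + sc + (46 + 43 = 89) plus the double crossovers (11).
RF(ct–sc) = (89 + 11) / 500 = 100/500 = 0.2000 → 20.0 cM.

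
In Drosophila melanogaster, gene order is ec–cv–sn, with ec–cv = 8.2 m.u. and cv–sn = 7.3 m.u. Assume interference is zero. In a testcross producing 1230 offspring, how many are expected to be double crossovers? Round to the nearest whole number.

7

Map distances give recombination frequencies of 0.082 and 0.073 for the two intervals.
With no interference, expected double-crossover frequency = 0.082 × 0.073 = 0.00599.
Expected number = 0.00599 × 1230 = 7.36 ≈ 7.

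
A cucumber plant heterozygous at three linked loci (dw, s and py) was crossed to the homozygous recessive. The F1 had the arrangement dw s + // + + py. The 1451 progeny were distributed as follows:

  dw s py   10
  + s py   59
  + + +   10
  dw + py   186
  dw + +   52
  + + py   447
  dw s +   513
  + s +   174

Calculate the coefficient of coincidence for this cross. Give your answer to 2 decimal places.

0.58

The two rarest classes, dw s py and + + +, are the double crossovers. Comparing them with the parentals, only the py allele has switched, so py is the middle locus and the order is s – py – dw.
s–py: (111 + 20)/1451 = 0.0903; py–dw: (360 + 20)/1451 = 0.2619.
Expected DCO frequency = 0.0903 × 0.2619 ≈ 0.02365; observed = 20/1451 ≈ 0.01378.
Coefficient of coincidence = 0.01378/0.02365 ≈ 0.58.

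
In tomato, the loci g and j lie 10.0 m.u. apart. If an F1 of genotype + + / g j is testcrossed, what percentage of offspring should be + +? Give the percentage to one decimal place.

A map distance of 10.0 m.u. corresponds to a recombination frequency of 0.100.
The F1 is + + / g j, so + + is a parental gamete class with expected frequency (1 − r)/2 = 0.900/2 = 0.4500.
That is 0.4500 = 45.0% of the progeny.

45.0%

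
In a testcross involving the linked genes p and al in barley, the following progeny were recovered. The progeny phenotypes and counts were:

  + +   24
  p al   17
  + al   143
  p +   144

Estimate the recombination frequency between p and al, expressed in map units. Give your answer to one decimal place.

12.5 map units

The two most frequent classes, + al (143) and p + (144), are the parental types, so the F1 was + al / p +.
The recombinant classes are + + and p al: 24 + 17 = 41.
Recombination frequency = 41/328 = 0.1250 ≈ 12.5%, i.e. 12.5 map units.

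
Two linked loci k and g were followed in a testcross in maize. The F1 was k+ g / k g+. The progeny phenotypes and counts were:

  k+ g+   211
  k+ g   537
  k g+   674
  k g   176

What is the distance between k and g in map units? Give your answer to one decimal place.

24.2 map units

The recombinant classes are k+ g+ and k g: 211 + 176 = 387.
Recombination frequency = 387/1598 = 0.2422 ≈ 24.2%, i.e. 24.2 map units.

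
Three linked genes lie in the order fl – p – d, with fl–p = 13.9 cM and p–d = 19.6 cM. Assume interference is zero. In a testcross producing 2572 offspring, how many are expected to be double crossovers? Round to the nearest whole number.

70

Map distances give recombination frequencies of 0.139 and 0.196 for the two intervals.
With no interference, expected double-crossover frequency = 0.139 × 0.196 = 0.02724.
Expected number = 0.02724 × 2572 = 70.07 ≈ 70.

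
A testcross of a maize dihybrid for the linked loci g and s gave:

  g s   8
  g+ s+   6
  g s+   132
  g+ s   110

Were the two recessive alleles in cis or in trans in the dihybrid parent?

The two most frequent classes are g+ s (110) and g s+ (132); these are the parental (non-recombinant) types.
So the F1 carried g+ s on one chromosome and g s+ on the other — the recessive alleles are on opposite chromosomes (trans / repulsion).

trans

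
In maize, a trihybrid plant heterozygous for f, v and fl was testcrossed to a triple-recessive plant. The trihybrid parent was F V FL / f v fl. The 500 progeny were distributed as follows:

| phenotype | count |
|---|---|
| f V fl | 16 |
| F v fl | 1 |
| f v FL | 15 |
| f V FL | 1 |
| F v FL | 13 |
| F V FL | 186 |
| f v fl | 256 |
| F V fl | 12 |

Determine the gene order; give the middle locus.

f

The two rarest classes, f V FL and F v fl, are the double crossovers. Comparing them with the parentals, only the f allele has switched, so f is the middle locus and the order is fl – f – v.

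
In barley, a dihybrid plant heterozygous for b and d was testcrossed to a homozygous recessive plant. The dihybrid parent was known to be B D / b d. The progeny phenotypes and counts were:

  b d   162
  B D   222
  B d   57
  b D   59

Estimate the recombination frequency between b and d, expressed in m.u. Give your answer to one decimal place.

The recombinant classes are B d and b D: 57 + 59 = 116.
Recombination frequency = 116/500 = 0.2320 ≈ 23.2%, i.e. 23.2 m.u.

23.2 m.u.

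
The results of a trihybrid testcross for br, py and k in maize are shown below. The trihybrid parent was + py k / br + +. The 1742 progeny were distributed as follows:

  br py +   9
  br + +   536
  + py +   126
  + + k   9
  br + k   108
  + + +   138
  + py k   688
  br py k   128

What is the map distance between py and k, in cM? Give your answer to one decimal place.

The two rarest classes, + + k and br py +, are the double crossovers. Comparing them with the parentals, only the py allele has switched, so py is the middle locus and the order is k – py – br.
Crossovers in the k–py interval produce the single-crossover classes + py + and br + k (126 + 108 = 234) plus the double crossovers (18).
RF(k–py) = (234 + 18) / 1742 = 252/1742 = 0.1447 → 14.5 cM.

14.5 cM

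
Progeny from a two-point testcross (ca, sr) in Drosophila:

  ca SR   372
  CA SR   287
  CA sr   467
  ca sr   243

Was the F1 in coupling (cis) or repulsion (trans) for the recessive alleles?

The two most frequent classes are CA sr (467) and ca SR (372); these are the parental (non-recombinant) types.
So the F1 carried CA sr on one chromosome and ca SR on the other — the recessive alleles are on opposite chromosomes (trans / repulsion).

trans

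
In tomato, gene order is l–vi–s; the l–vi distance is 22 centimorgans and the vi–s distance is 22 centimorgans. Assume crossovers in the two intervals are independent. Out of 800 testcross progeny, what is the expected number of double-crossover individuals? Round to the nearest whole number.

39

Map distances give recombination frequencies of 0.220 and 0.220 for the two intervals.
With no interference, expected double-crossover frequency = 0.220 × 0.220 = 0.04840.
Expected number = 0.04840 × 800 = 38.72 ≈ 39.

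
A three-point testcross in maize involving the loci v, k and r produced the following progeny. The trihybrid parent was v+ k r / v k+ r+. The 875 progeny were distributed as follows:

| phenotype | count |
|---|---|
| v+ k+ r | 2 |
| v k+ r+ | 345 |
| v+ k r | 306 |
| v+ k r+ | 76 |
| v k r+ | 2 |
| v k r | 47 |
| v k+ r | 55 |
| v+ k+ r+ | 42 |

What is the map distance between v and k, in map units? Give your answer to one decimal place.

The two rarest classes, v+ k+ r and v k r+, are the double crossovers. Comparing them with the parentals, only the k allele has switched, so k is the middle locus and the order is r – k – v.
Crossovers in the k–v interval produce the single-crossover classes v k r and v+ k+ r+ (47 + 42 = 89) plus the double crossovers (4).
RF(k–v) = (89 + 4) / 875 = 93/875 = 0.1063 → 10.6 map units.

10.6 map units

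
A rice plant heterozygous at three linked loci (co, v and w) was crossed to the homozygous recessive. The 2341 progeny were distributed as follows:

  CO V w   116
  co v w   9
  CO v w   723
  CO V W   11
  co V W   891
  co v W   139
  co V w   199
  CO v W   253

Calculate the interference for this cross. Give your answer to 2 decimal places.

0.64

The two most frequent reciprocal classes, CO v w and co V W, are the parental types, so the F1 was CO v w / co V W.
The two rarest classes, co v w and CO V W, are the double crossovers. Comparing them with the parentals, only the co allele has switched, so co is the middle locus and the order is w – co – v.
w–co: (452 + 20)/2341 = 0.2016; co–v: (255 + 20)/2341 = 0.1175.
Expected DCO frequency = 0.2016 × 0.1175 ≈ 0.02369; observed = 20/2341 ≈ 0.00854.
Coefficient of coincidence = 0.00854/0.02369 ≈ 0.36; interference = 1 − 0.36 = 0.64.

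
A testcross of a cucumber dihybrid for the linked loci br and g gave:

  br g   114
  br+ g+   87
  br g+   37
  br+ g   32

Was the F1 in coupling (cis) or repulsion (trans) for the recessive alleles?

cis

The two most frequent classes are br+ g+ (87) and br g (114); these are the parental (non-recombinant) types.
So the F1 carried br+ g+ on one chromosome and br g on the other — the recessive alleles are on the same chromosome (cis / coupling).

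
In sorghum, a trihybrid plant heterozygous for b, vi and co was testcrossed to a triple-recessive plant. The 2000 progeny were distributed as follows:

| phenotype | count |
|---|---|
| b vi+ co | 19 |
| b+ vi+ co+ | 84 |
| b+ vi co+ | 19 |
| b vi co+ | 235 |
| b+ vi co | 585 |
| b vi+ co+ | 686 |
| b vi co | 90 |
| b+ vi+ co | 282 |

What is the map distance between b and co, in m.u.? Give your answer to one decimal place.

The two most frequent reciprocal classes, b vi+ co+ and b+ vi co, are the parental types, so the F1 was b vi+ co+ / b+ vi co.
The two rarest classes, b vi+ co and b+ vi co+, are the double crossovers. Comparing them with the parentals, only the co allele has switched, so co is the middle locus and the order is b – co – vi.
Crossovers in the b–co interval produce the single-crossover classes b+ vi+ co+ and b vi co (84 + 90 = 174) plus the double crossovers (38).
RF(b–co) = (174 + 38) / 2000 = 212/2000 = 0.1060 → 10.6 m.u.

10.6 m.u.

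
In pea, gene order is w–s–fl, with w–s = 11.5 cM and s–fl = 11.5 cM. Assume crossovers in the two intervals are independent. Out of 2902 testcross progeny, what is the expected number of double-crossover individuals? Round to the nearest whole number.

Map distances give recombination frequencies of 0.115 and 0.115 for the two intervals.
With no interference, expected double-crossover frequency = 0.115 × 0.115 = 0.01323.
Expected number = 0.01323 × 2902 = 38.38 ≈ 38.

38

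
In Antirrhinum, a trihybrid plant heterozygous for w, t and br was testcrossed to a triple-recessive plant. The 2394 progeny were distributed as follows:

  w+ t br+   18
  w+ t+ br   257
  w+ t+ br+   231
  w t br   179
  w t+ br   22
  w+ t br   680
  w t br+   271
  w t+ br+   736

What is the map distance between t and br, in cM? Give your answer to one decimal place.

23.7 cM

The two most frequent reciprocal classes, w t+ br+ and w+ t br, are the parental types, so the F1 was w t+ br+ / w+ t br.
The two rarest classes, w t+ br and w+ t br+, are the double crossovers. Comparing them with the parentals, only the br allele has switched, so br is the middle locus and the order is w – br – t.
Crossovers in the br–t interval produce the single-crossover classes w t br+ and w+ t+ br (271 + 257 = 528) plus the double crossovers (40).
RF(br–t) = (528 + 40) / 2394 = 568/2394 = 0.2373 → 23.7 cM.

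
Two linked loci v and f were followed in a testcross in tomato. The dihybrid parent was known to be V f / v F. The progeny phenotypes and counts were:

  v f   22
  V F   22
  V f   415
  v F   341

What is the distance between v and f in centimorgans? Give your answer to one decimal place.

The recombinant classes are V F and v f: 22 + 22 = 44.
Recombination frequency = 44/800 = 0.0550 ≈ 5.5%, i.e. 5.5 centimorgans.

5.5 centimorgans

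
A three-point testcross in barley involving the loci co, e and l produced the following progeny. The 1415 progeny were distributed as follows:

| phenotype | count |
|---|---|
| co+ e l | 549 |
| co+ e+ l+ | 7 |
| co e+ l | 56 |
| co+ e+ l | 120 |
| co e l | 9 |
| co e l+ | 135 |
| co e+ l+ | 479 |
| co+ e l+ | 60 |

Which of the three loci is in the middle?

co

The two most frequent reciprocal classes, co+ e l and co e+ l+, are the parental types, so the F1 was co+ e l / co e+ l+.
The two rarest classes, co e l and co+ e+ l+, are the double crossovers. Comparing them with the parentals, only the co allele has switched, so co is the middle locus and the order is l – co – e.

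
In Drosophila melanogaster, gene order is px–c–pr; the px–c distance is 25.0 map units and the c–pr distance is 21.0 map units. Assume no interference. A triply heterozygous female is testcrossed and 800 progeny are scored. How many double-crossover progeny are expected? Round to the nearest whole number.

Map distances give recombination frequencies of 0.250 and 0.210 for the two intervals.
With no interference, expected double-crossover frequency = 0.250 × 0.210 = 0.05250.
Expected number = 0.05250 × 800 = 42.00 ≈ 42.

42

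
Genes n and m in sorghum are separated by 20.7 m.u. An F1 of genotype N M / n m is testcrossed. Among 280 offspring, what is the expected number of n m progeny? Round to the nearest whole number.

A map distance of 20.7 m.u. corresponds to a recombination frequency of 0.207.
The F1 is N M / n m, so n m is a parental gamete class with expected frequency (1 − r)/2 = 0.793/2 = 0.3965.
Expected number = 0.3965 × 280 = 111.02 ≈ 111.

111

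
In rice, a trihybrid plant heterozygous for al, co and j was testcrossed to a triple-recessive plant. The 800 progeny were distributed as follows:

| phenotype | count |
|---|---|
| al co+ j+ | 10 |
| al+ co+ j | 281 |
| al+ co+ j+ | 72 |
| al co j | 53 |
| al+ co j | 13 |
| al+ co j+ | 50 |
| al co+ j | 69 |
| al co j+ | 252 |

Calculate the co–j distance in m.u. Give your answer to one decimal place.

The two most frequent reciprocal classes, al+ co+ j and al co j+, are the parental types, so the F1 was al+ co+ j / al co j+.
The two rarest classes, al+ co j and al co+ j+, are the double crossovers. Comparing them with the parentals, only the co allele has switched, so co is the middle locus and the order is j – co – al.
Crossovers in the j–co interval produce the single-crossover classes al+ co+ j+ and al co j (72 + 53 = 125) plus the double crossovers (23).
RF(j–co) = (125 + 23) / 800 = 148/800 = 0.1850 → 18.5 m.u.

18.5 m.u.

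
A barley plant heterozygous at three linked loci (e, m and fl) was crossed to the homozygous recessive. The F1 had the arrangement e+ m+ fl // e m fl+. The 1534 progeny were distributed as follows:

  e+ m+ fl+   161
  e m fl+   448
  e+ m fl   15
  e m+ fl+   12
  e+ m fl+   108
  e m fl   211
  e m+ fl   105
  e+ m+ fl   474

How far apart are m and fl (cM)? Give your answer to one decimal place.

The two rarest classes, e+ m fl and e m+ fl+, are the double crossovers. Comparing them with the parentals, only the m allele has switched, so m is the middle locus and the order is e – m – fl.
Crossovers in the m–fl interval produce the single-crossover classes e+ m+ fl+ and e m fl (161 + 211 = 372) plus the double crossovers (27).
RF(m–fl) = (372 + 27) / 1534 = 399/1534 = 0.2601 → 26.0 cM.

26.0 cM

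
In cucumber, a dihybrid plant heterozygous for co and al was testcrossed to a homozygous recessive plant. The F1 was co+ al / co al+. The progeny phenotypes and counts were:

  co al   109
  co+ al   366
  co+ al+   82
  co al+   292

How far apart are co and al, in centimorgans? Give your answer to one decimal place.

The recombinant classes are co+ al+ and co al: 82 + 109 = 191.
Recombination frequency = 191/849 = 0.2250 ≈ 22.5%, i.e. 22.5 centimorgans.

22.5 centimorgans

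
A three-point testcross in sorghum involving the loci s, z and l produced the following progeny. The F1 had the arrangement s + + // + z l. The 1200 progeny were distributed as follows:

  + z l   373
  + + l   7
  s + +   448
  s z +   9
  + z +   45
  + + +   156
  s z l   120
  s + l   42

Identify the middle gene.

z

The two rarest classes, s z + and + + l, are the double crossovers. Comparing them with the parentals, only the z allele has switched, so z is the middle locus and the order is l – z – s.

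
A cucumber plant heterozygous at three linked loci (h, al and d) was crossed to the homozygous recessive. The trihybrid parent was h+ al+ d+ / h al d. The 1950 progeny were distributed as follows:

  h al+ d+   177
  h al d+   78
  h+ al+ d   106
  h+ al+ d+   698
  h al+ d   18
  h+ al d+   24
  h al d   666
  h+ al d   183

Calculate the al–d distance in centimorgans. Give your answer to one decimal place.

11.6 centimorgans

The two rarest classes, h+ al d+ and h al+ d, are the double crossovers. Comparing them with the parentals, only the al allele has switched, so al is the middle locus and the order is d – al – h.
Crossovers in the d–al interval produce the single-crossover classes h+ al+ d and h al d+ (106 + 78 = 184) plus the double crossovers (42).
RF(d–al) = (184 + 42) / 1950 = 226/1950 = 0.1159 → 11.6 centimorgans.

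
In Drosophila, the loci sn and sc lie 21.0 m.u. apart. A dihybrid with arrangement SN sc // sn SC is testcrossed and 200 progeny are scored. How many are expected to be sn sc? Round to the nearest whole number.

21

A map distance of 21.0 m.u. corresponds to a recombination frequency of 0.210.
The F1 is SN sc / sn SC, so sn sc is a recombinant gamete class with expected frequency r/2 = 0.210/2 = 0.1050.
Expected number = 0.1050 × 200 = 21.00 ≈ 21.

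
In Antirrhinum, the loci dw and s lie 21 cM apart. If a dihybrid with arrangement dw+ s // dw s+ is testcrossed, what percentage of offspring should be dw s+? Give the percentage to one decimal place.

A map distance of 21 cM corresponds to a recombination frequency of 0.210.
The F1 is dw+ s / dw s+, so dw s+ is a parental gamete class with expected frequency (1 − r)/2 = 0.790/2 = 0.3950.
That is 0.3950 = 39.5% of the progeny.

39.5%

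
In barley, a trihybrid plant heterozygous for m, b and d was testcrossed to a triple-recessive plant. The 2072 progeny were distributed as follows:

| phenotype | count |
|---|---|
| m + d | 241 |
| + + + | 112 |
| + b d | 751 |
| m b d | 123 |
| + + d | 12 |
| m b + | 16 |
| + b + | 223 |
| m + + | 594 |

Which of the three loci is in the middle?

b

The two most frequent reciprocal classes, + b d and m + +, are the parental types, so the F1 was + b d / m + +.
The two rarest classes, + + d and m b +, are the double crossovers. Comparing them with the parentals, only the b allele has switched, so b is the middle locus and the order is d – b – m.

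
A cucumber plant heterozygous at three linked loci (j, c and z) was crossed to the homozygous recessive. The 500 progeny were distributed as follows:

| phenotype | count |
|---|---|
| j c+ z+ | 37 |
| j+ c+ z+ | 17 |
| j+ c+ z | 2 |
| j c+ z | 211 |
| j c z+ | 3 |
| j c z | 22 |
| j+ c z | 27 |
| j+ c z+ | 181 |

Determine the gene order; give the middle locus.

The two most frequent reciprocal classes, j+ c z+ and j c+ z, are the parental types, so the F1 was j+ c z+ / j c+ z.
The two rarest classes, j c z+ and j+ c+ z, are the double crossovers. Comparing them with the parentals, only the j allele has switched, so j is the middle locus and the order is z – j – c.

j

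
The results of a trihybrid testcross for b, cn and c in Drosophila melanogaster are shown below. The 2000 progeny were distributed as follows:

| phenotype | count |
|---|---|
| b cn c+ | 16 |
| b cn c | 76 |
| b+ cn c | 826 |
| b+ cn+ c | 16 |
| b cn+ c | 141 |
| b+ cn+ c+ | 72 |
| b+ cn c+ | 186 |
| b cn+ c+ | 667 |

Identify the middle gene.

The two most frequent reciprocal classes, b cn+ c+ and b+ cn c, are the parental types, so the F1 was b cn+ c+ / b+ cn c.
The two rarest classes, b cn c+ and b+ cn+ c, are the double crossovers. Comparing them with the parentals, only the cn allele has switched, so cn is the middle locus and the order is c – cn – b.

cn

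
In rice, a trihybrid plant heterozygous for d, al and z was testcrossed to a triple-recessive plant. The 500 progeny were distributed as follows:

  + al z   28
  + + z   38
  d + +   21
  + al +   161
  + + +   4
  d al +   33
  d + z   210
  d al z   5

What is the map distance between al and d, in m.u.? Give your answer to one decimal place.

The two most frequent reciprocal classes, + al + and d + z, are the parental types, so the F1 was + al + / d + z.
The two rarest classes, + + + and d al z, are the double crossovers. Comparing them with the parentals, only the al allele has switched, so al is the middle locus and the order is d – al – z.
Crossovers in the d–al interval produce the single-crossover classes d al + and + + z (33 + 38 = 71) plus the double crossovers (9).
RF(d–al) = (71 + 9) / 500 = 80/500 = 0.1600 → 16.0 m.u.

16.0 m.u.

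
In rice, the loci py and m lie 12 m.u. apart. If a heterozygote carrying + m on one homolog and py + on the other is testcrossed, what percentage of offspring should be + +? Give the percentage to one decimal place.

A map distance of 12 m.u. corresponds to a recombination frequency of 0.120.
The F1 is + m / py +, so + + is a recombinant gamete class with expected frequency r/2 = 0.120/2 = 0.0600.
That is 0.0600 = 6.0% of the progeny.

6.0%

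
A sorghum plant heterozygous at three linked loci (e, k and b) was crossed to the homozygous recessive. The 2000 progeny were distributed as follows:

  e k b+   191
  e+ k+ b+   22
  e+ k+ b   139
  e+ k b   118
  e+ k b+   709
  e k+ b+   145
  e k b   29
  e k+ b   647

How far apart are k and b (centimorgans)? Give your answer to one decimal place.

15.7 centimorgans

The two most frequent reciprocal classes, e k+ b and e+ k b+, are the parental types, so the F1 was e k+ b / e+ k b+.
The two rarest classes, e k b and e+ k+ b+, are the double crossovers. Comparing them with the parentals, only the k allele has switched, so k is the middle locus and the order is b – k – e.
Crossovers in the b–k interval produce the single-crossover classes e k+ b+ and e+ k b (145 + 118 = 263) plus the double crossovers (51).
RF(b–k) = (263 + 51) / 2000 = 314/2000 = 0.1570 → 15.7 centimorgans.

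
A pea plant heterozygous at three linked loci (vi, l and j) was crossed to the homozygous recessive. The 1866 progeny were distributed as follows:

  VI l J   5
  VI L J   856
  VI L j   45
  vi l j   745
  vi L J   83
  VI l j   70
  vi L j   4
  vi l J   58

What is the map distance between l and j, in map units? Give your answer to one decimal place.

6.0 map units

The two most frequent reciprocal classes, VI L J and vi l j, are the parental types, so the F1 was VI L J / vi l j.
The two rarest classes, VI l J and vi L j, are the double crossovers. Comparing them with the parentals, only the l allele has switched, so l is the middle locus and the order is j – l – vi.
Crossovers in the j–l interval produce the single-crossover classes VI L j and vi l J (45 + 58 = 103) plus the double crossovers (9).
RF(j–l) = (103 + 9) / 1866 = 112/1866 = 0.0600 → 6.0 map units.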